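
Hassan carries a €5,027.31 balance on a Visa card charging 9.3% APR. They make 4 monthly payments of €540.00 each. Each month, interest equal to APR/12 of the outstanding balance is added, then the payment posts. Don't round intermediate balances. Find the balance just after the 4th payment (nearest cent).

Monthly rate r = 9.3%/12 = 0.775% = 0.00775.
Each month: B ← B·(1+r) − €540.00.
Month 1: interest €38.96; balance after payment €4,526.27.
Month 2: interest €35.08; balance after payment €4,021.35.
Month 3: interest €31.17; balance after payment €3,512.52.
Month 4: interest €27.22; balance after payment €2,999.74.

€2,999.74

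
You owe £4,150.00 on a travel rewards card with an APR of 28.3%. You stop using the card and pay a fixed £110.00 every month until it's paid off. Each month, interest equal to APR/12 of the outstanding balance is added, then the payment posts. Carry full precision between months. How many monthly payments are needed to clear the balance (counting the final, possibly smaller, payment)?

Monthly rate r = 28.3%/12 = 2.35833% = 0.0235833.
Recurrence: B ← B·(1+r) − £110.00.
Month 1: interest £97.87; balance after payment £4,137.87.
Month 2: interest £97.58; balance after payment £4,125.46.
Closed form: n = −ln(1 − rB₀/P)/ln(1+r) = −ln(0.11027)/ln(1.02358) ≈ 94.591, so the balance reaches zero during payment 95.

95 months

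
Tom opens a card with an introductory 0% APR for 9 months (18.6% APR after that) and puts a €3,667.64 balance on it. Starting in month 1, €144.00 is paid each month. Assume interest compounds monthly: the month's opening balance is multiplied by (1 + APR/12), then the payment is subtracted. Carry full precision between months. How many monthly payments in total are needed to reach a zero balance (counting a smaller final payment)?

29 months

Promo months 1–9 at r₀ = 0%/12 = 0; months 10+ at r₁ = 18.6%/12 = 0.0155.
After month 9 (no interest yet): B = €3,667.64 − 9·€144.00 = €2,371.64.
Then at r₁ with €144.00/mo: n₂ = −ln(1 − r₁·B/P)/ln(1+r₁) ≈ 19.16 → 20 more payments.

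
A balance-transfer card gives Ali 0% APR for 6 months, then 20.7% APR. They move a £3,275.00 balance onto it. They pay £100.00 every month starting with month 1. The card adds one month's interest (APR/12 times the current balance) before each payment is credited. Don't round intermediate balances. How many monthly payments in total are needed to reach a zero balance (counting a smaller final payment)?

Promo months 1–6 at r₀ = 0%/12 = 0; months 7+ at r₁ = 20.7%/12 = 0.01725.
After month 6 (no interest yet): B = £3,275.00 − 6·£100.00 = £2,675.00.
Then at r₁ with £100.00/mo: n₂ = −ln(1 − r₁·B/P)/ln(1+r₁) ≈ 36.18 → 37 more payments.

43 months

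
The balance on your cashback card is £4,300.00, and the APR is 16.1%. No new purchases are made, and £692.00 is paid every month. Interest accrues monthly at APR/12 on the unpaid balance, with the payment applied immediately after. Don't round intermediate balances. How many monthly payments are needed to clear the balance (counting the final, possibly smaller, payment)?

7 months

Monthly rate r = 16.1%/12 = 1.34167% = 0.0134167.
Recurrence: B ← B·(1+r) − £692.00.
Month 1: interest £57.69; balance after payment £3,665.69.
Month 2: interest £49.18; balance after payment £3,022.87.
Closed form: n = −ln(1 − rB₀/P)/ln(1+r) = −ln(0.91663)/ln(1.01342) ≈ 6.532, so the balance reaches zero during payment 7.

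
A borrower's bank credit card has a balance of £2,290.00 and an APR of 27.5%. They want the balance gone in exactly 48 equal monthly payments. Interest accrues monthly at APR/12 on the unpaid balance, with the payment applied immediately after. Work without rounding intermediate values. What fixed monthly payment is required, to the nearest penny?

£79.16

Monthly rate r = 27.5%/12 = 2.29167% = 0.0229167.
Level-payment amortization: P = B₀·r / (1 − (1+r)^(−n)) = 2290.00·0.0229167 / (1 − 1.02292^(−48)).
Denominator 1 − (1+r)^(−48) = 0.662970612.
P = 52.4792 / 0.662970612 ≈ 79.16.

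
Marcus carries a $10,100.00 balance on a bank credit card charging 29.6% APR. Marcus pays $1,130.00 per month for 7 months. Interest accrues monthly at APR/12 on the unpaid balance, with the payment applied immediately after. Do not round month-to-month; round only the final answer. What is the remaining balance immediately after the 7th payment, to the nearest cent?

Monthly rate r = 29.6%/12 = 2.46667% = 0.0246667.
Each month: B ← B·(1+r) − $1,130.00.
Month 1: interest $249.13; balance after payment $9,219.13.
Month 2: interest $227.41; balance after payment $8,316.54.
Month 3: interest $205.14; balance after payment $7,391.68.
Month 4: interest $182.33; balance after payment $6,444.01.
Month 5: interest $158.95; balance after payment $5,472.96.
Month 6: interest $135.00; balance after payment $4,477.96.
Month 7: interest $110.46; balance after payment $3,458.42.

$3,458.42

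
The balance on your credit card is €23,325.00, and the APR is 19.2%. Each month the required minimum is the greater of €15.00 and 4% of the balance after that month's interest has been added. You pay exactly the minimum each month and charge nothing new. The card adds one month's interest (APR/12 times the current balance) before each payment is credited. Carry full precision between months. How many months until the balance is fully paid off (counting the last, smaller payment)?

198 months

Monthly rate r = 19.2%/12 = 1.6% = 0.016.
While 4% of the post-interest balance exceeds €15.00, each month B ← (B·(1+r))·(1 − 0.04), i.e. B shrinks by the factor (1+r)·0.96 = 0.97536.
This holds for months 1–167. Entering month 168 the balance is €361.72; 4% of the post-interest balance is now below €15.00, so the flat €15.00 minimum applies from here.
From month 168 a fixed €15.00 at rate r clears €361.72 in 31 more payments. Total: 167 + 31 = 198 months.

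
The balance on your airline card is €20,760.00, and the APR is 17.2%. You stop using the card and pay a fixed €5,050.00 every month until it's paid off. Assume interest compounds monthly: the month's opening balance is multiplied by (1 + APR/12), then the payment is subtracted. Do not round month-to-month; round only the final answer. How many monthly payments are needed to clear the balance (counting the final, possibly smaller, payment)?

Monthly rate r = 17.2%/12 = 1.43333% = 0.0143333.
Recurrence: B ← B·(1+r) − €5,050.00.
Month 1: interest €297.56; balance after payment €16,007.56.
Month 2: interest €229.44; balance after payment €11,187.00.
Month 3: interest €160.35; balance after payment €6,297.35.
Month 4: interest €90.26; balance after payment €1,337.61.
Month 5: interest €19.17; balance after payment €0.00.

5 payments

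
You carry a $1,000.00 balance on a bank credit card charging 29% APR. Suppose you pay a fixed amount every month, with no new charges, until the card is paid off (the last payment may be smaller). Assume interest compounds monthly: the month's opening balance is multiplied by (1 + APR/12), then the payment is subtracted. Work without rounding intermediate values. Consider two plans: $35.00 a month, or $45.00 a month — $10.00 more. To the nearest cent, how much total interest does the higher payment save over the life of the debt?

$267.55

Monthly rate r = 29%/12 = 2.41667% = 0.0241667.
At $35.00/mo: n = ⌈−ln(1 − rB₀/P)/ln(1+r)⌉ = 50 payments (last $3.90); total interest = total paid − $1,000.00 = $718.90.
At $45.00/mo: 33 payments (last $11.35); total interest $451.35.
Interest saved = $718.90 − $451.35 = $267.55.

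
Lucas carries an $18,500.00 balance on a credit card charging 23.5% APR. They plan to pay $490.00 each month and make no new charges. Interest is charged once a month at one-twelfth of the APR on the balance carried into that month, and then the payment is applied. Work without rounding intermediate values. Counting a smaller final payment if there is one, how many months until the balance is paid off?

Monthly rate r = 23.5%/12 = 1.95833% = 0.0195833.
Recurrence: B ← B·(1+r) − $490.00.
Month 1: interest $362.29; balance after payment $18,372.29.
Month 2: interest $359.79; balance after payment $18,242.08.
Closed form: n = −ln(1 − rB₀/P)/ln(1+r) = −ln(0.26063)/ln(1.01958) ≈ 69.333, so the balance reaches zero during payment 70.

70 payments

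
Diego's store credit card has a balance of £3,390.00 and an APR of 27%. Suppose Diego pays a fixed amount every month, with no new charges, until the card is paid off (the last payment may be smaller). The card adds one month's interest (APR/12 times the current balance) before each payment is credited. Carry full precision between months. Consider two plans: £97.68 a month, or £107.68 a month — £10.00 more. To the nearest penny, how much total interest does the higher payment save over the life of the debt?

Monthly rate r = 27%/12 = 2.25% = 0.0225.
At £97.68/mo: n = ⌈−ln(1 − rB₀/P)/ln(1+r)⌉ = 69 payments (last £22.28); total interest = total paid − £3,390.00 = £3,274.52.
At £107.68/mo: 56 payments (last £41.00); total interest £2,573.40.
Interest saved = £3,274.52 − £2,573.40 = £701.12.

£701.12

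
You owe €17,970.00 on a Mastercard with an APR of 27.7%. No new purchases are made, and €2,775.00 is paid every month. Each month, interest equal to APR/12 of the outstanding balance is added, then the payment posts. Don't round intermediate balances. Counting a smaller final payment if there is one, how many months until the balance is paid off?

Monthly rate r = 27.7%/12 = 2.30833% = 0.0230833.
Recurrence: B ← B·(1+r) − €2,775.00.
Month 1: interest €414.81; balance after payment €15,609.81.
Month 2: interest €360.33; balance after payment €13,195.13.
Closed form: n = −ln(1 − rB₀/P)/ln(1+r) = −ln(0.85052)/ln(1.02308) ≈ 7.095, so the balance reaches zero during payment 8.

8 payments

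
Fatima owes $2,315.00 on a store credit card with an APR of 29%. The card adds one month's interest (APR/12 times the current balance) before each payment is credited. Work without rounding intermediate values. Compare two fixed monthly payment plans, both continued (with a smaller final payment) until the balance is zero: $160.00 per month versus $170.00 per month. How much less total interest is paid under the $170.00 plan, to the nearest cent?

Monthly rate r = 29%/12 = 2.41667% = 0.0241667.
At $160.00/mo: n = ⌈−ln(1 − rB₀/P)/ln(1+r)⌉ = 19 payments (last $2.95); total interest = total paid − $2,315.00 = $567.95.
At $170.00/mo: 17 payments (last $121.84); total interest $526.84.
Interest saved = $567.95 − $526.84 = $41.11.

$41.11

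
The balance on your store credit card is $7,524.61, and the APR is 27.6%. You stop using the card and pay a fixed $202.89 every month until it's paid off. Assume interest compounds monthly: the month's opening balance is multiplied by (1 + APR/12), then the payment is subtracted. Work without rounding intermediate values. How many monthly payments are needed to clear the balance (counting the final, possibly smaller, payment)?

Monthly rate r = 27.6%/12 = 2.3% = 0.023.
Recurrence: B ← B·(1+r) − $202.89.
Month 1: interest $173.07; balance after payment $7,494.79.
Month 2: interest $172.38; balance after payment $7,464.28.
Closed form: n = −ln(1 − rB₀/P)/ln(1+r) = −ln(0.147)/ln(1.023) ≈ 84.318, so the balance reaches zero during payment 85.

85 payments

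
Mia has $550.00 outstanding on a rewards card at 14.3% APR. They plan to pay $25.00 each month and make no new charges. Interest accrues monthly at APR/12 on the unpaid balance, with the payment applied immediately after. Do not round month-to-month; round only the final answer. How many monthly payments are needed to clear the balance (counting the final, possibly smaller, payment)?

26 months

Monthly rate r = 14.3%/12 = 1.19167% = 0.0119167.
Recurrence: B ← B·(1+r) − $25.00.
Month 1: interest $6.55; balance after payment $531.55.
Month 2: interest $6.33; balance after payment $512.89.
Closed form: n = −ln(1 − rB₀/P)/ln(1+r) = −ln(0.73783)/ln(1.01192) ≈ 25.665, so the balance reaches zero during payment 26.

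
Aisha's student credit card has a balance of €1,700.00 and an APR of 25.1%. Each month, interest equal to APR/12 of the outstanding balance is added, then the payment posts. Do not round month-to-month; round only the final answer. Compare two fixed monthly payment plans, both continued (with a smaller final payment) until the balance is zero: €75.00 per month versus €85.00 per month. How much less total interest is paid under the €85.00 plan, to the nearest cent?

Monthly rate r = 25.1%/12 = 2.09167% = 0.0209167.
At €75.00/mo: n = ⌈−ln(1 − rB₀/P)/ln(1+r)⌉ = 32 payments (last €3.43); total interest = total paid − €1,700.00 = €628.43.
At €85.00/mo: 27 payments (last €15.05); total interest €525.05.
Interest saved = €628.43 − €525.05 = €103.38.

€103.38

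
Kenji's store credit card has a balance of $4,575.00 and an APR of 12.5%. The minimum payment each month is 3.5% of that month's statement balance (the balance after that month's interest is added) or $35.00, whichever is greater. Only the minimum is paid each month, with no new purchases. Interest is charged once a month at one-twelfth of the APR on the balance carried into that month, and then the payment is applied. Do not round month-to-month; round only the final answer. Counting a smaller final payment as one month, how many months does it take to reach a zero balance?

95 months

Monthly rate r = 12.5%/12 = 1.04167% = 0.0104167.
While 3.5% of the post-interest balance exceeds $35.00, each month B ← (B·(1+r))·(1 − 0.035), i.e. B shrinks by the factor (1+r)·0.965 = 0.97505.
This holds for months 1–61. Entering month 62 the balance is $979.69; 3.5% of the post-interest balance is now below $35.00, so the flat $35.00 minimum applies from here.
From month 62 a fixed $35.00 at rate r clears $979.69 in 34 more payments. Total: 61 + 34 = 95 months.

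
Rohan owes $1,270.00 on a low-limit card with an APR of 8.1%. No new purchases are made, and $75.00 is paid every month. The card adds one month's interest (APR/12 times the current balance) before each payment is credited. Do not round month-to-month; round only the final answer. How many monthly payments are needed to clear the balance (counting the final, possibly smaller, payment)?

19 months

Monthly rate r = 8.1%/12 = 0.675% = 0.00675.
Recurrence: B ← B·(1+r) − $75.00.
Month 1: interest $8.57; balance after payment $1,203.57.
Month 2: interest $8.12; balance after payment $1,136.70.
Closed form: n = −ln(1 − rB₀/P)/ln(1+r) = −ln(0.8857)/ln(1.00675) ≈ 18.042, so the balance reaches zero during payment 19.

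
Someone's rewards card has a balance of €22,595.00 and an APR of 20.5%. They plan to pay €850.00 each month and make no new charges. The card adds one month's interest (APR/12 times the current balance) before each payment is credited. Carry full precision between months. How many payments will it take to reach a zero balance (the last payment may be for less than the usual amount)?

36 payments

Monthly rate r = 20.5%/12 = 1.70833% = 0.0170833.
Recurrence: B ← B·(1+r) − €850.00.
Month 1: interest €386.00; balance after payment €22,131.00.
Month 2: interest €378.07; balance after payment €21,659.07.
Closed form: n = −ln(1 − rB₀/P)/ln(1+r) = −ln(0.54588)/ln(1.01708) ≈ 35.737, so the balance reaches zero during payment 36.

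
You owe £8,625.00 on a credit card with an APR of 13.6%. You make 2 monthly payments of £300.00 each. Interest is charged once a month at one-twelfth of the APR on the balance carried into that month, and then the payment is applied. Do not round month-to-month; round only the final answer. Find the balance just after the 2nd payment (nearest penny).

Monthly rate r = 13.6%/12 = 1.13333% = 0.0113333.
Each month: B ← B·(1+r) − £300.00.
Month 1: interest £97.75; balance after payment £8,422.75.
Month 2: interest £95.46; balance after payment £8,218.21.

£8,218.21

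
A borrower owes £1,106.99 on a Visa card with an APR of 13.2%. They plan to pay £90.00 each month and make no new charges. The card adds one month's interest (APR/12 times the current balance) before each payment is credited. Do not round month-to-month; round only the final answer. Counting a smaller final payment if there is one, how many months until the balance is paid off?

14 payments

Monthly rate r = 13.2%/12 = 1.1% = 0.011.
Recurrence: B ← B·(1+r) − £90.00.
Month 1: interest £12.18; balance after payment £1,029.17.
Month 2: interest £11.32; balance after payment £950.49.
Closed form: n = −ln(1 − rB₀/P)/ln(1+r) = −ln(0.8647)/ln(1.011) ≈ 13.288, so the balance reaches zero during payment 14.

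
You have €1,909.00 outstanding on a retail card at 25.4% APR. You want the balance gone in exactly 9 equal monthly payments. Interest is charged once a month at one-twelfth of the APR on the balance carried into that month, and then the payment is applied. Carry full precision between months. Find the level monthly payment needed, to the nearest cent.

Monthly rate r = 25.4%/12 = 2.11667% = 0.0211667.
Level-payment amortization: P = B₀·r / (1 − (1+r)^(−n)) = 1909.00·0.0211667 / (1 − 1.02117^(−9)).
Denominator 1 − (1+r)^(−9) = 0.171809336.
P = 40.4072 / 0.171809336 ≈ 235.19.

€235.19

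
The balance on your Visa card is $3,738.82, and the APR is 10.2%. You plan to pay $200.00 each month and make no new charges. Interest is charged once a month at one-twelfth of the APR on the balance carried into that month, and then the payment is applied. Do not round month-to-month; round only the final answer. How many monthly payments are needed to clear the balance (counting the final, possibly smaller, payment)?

Monthly rate r = 10.2%/12 = 0.85% = 0.0085.
Recurrence: B ← B·(1+r) − $200.00.
Month 1: interest $31.78; balance after payment $3,570.60.
Month 2: interest $30.35; balance after payment $3,400.95.
Closed form: n = −ln(1 − rB₀/P)/ln(1+r) = −ln(0.8411)/ln(1.0085) ≈ 20.445, so the balance reaches zero during payment 21.

21 months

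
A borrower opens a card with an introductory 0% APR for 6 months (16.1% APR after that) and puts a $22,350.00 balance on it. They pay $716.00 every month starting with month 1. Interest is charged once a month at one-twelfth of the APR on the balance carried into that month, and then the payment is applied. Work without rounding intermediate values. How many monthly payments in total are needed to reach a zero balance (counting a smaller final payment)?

Promo months 1–6 at r₀ = 0%/12 = 0; months 7+ at r₁ = 16.1%/12 = 0.0134167.
After month 6 (no interest yet): B = $22,350.00 − 6·$716.00 = $18,054.00.
Then at r₁ with $716.00/mo: n₂ = −ln(1 − r₁·B/P)/ln(1+r₁) ≈ 30.98 → 31 more payments.

37 payments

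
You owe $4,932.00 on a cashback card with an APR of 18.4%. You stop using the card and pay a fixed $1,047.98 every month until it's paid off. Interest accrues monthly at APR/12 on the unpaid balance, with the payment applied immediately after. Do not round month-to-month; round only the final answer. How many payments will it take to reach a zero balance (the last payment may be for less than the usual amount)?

5 months

Monthly rate r = 18.4%/12 = 1.53333% = 0.0153333.
Recurrence: B ← B·(1+r) − $1,047.98.
Month 1: interest $75.62; balance after payment $3,959.64.
Month 2: interest $60.71; balance after payment $2,972.38.
Month 3: interest $45.58; balance after payment $1,969.98.
Month 4: interest $30.21; balance after payment $952.20.
Month 5: interest $14.60; balance after payment $0.00.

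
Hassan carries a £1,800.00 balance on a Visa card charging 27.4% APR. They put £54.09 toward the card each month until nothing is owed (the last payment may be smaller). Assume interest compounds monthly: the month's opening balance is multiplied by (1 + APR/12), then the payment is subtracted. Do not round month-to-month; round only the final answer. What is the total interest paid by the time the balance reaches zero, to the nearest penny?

£1,617.70

Monthly rate r = 27.4%/12 = 2.28333% = 0.0228333.
Payoff takes n = ⌈−ln(1 − rB₀/P)/ln(1+r)⌉ = ⌈63.184⌉ = 64 payments; the last is £10.03.
Total paid = 63·£54.09 + £10.03 = £3,417.70.
Total interest = total paid − principal = £3,417.70 − £1,800.00 = £1,617.70.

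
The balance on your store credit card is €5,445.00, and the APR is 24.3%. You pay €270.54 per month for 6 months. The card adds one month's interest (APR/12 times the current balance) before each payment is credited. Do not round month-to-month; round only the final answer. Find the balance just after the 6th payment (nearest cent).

€4,433.31

Monthly rate r = 24.3%/12 = 2.025% = 0.02025.
Each month: B ← B·(1+r) − €270.54.
Month 1: interest €110.26; balance after payment €5,284.72.
Month 2: interest €107.02; balance after payment €5,121.20.
Month 3: interest €103.70; balance after payment €4,954.36.
Month 4: interest €100.33; balance after payment €4,784.15.
Month 5: interest €96.88; balance after payment €4,610.49.
Month 6: interest €93.36; balance after payment €4,433.31.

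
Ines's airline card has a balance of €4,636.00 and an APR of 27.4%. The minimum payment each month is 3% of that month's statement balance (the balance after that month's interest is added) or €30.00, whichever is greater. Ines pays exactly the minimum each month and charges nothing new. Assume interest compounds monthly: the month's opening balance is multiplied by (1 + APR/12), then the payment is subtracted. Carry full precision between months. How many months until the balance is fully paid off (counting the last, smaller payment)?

258 months

Monthly rate r = 27.4%/12 = 2.28333% = 0.0228333.
While 3% of the post-interest balance exceeds €30.00, each month B ← (B·(1+r))·(1 − 0.03), i.e. B shrinks by the factor (1+r)·0.97 = 0.99215.
This holds for months 1–198. Entering month 199 the balance is €973.45; 3% of the post-interest balance is now below €30.00, so the flat €30.00 minimum applies from here.
From month 199 a fixed €30.00 at rate r clears €973.45 in 60 more payments. Total: 198 + 60 = 258 months.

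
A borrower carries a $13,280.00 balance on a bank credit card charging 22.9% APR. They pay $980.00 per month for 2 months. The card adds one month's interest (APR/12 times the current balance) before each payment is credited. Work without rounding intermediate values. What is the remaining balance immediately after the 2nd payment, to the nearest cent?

$11,812.99

Monthly rate r = 22.9%/12 = 1.90833% = 0.0190833.
Each month: B ← B·(1+r) − $980.00.
Month 1: interest $253.43; balance after payment $12,553.43.
Month 2: interest $239.56; balance after payment $11,812.99.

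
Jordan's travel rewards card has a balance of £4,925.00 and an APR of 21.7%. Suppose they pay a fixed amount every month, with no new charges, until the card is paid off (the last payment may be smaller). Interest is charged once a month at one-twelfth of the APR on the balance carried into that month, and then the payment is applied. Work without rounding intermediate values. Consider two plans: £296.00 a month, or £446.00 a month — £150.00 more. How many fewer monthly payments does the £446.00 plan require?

Monthly rate r = 21.7%/12 = 1.80833% = 0.0180833.
At £296.00/mo: n = ⌈−ln(1 − rB₀/P)/ln(1+r)⌉ = 20 payments (last £287.77); total interest = total paid − £4,925.00 = £986.77.
At £446.00/mo: 13 payments (last £192.38); total interest £619.38.
Payments saved = 20 − 13 = 7.

7 fewer payments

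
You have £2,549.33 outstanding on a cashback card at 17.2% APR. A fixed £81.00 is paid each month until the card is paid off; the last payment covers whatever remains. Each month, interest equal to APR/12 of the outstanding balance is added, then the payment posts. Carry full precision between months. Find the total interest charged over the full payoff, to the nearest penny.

£864.93

Monthly rate r = 17.2%/12 = 1.43333% = 0.0143333.
Payoff takes n = ⌈−ln(1 − rB₀/P)/ln(1+r)⌉ = ⌈42.150⌉ = 43 payments; the last is £12.26.
Total paid = 42·£81.00 + £12.26 = £3,414.26.
Total interest = total paid − principal = £3,414.26 − £2,549.33 = £864.93.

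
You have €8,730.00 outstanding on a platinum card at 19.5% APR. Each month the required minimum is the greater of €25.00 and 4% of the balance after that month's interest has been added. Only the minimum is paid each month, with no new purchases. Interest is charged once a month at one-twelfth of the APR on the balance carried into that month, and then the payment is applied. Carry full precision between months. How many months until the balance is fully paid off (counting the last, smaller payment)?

140 months

Monthly rate r = 19.5%/12 = 1.625% = 0.01625.
While 4% of the post-interest balance exceeds €25.00, each month B ← (B·(1+r))·(1 − 0.04), i.e. B shrinks by the factor (1+r)·0.96 = 0.9756.
This holds for months 1–108. Entering month 109 the balance is €605.85; 4% of the post-interest balance is now below €25.00, so the flat €25.00 minimum applies from here.
From month 109 a fixed €25.00 at rate r clears €605.85 in 32 more payments. Total: 108 + 32 = 140 months.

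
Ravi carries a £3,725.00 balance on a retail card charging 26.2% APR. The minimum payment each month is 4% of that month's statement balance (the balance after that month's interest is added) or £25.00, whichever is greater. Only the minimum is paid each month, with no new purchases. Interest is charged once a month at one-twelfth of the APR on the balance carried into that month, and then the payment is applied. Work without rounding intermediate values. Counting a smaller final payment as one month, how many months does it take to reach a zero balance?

130 months

Monthly rate r = 26.2%/12 = 2.18333% = 0.0218333.
While 4% of the post-interest balance exceeds £25.00, each month B ← (B·(1+r))·(1 − 0.04), i.e. B shrinks by the factor (1+r)·0.96 = 0.98096.
This holds for months 1–94. Entering month 95 the balance is £611.43; 4% of the post-interest balance is now below £25.00, so the flat £25.00 minimum applies from here.
From month 95 a fixed £25.00 at rate r clears £611.43 in 36 more payments. Total: 94 + 36 = 130 months.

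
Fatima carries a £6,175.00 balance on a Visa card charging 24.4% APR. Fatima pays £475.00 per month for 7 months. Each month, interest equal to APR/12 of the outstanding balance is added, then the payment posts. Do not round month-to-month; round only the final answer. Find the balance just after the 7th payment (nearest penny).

£3,574.54

Monthly rate r = 24.4%/12 = 2.03333% = 0.0203333.
Each month: B ← B·(1+r) − £475.00.
Month 1: interest £125.56; balance after payment £5,825.56.
Month 2: interest £118.45; balance after payment £5,469.01.
Month 3: interest £111.20; balance after payment £5,105.21.
Month 4: interest £103.81; balance after payment £4,734.02.
Month 5: interest £96.26; balance after payment £4,355.28.
Month 6: interest £88.56; balance after payment £3,968.84.
Month 7: interest £80.70; balance after payment £3,574.54.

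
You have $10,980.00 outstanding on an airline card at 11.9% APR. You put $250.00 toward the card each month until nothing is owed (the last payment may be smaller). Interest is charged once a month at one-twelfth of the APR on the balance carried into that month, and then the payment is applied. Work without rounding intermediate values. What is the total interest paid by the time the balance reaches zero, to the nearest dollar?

Monthly rate r = 11.9%/12 = 0.991667% = 0.00991667.
Payoff takes n = ⌈−ln(1 − rB₀/P)/ln(1+r)⌉ = ⌈57.955⌉ = 58 payments; the last is $238.71.
Total paid = 57·$250.00 + $238.71 = $14,488.71.
Total interest = total paid − principal = $14,488.71 − $10,980.00 = $3,508.71.

$3,509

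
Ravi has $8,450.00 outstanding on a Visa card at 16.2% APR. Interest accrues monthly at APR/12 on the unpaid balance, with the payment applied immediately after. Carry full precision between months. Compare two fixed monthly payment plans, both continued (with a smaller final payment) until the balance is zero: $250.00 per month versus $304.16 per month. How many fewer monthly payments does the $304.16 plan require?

Monthly rate r = 16.2%/12 = 1.35% = 0.0135.
At $250.00/mo: n = ⌈−ln(1 − rB₀/P)/ln(1+r)⌉ = 46 payments (last $110.81); total interest = total paid − $8,450.00 = $2,910.81.
At $304.16/mo: 36 payments (last $16.97); total interest $2,212.57.
Payments saved = 46 − 36 = 10.

10 fewer payments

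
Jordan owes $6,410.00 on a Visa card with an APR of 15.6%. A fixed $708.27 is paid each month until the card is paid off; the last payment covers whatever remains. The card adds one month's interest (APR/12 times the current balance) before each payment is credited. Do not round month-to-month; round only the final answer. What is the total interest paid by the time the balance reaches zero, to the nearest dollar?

$455

Monthly rate r = 15.6%/12 = 1.3% = 0.013.
Payoff takes n = ⌈−ln(1 − rB₀/P)/ln(1+r)⌉ = ⌈9.691⌉ = 10 payments; the last is $490.31.
Total paid = 9·$708.27 + $490.31 = $6,864.74.
Total interest = total paid − principal = $6,864.74 − $6,410.00 = $454.74.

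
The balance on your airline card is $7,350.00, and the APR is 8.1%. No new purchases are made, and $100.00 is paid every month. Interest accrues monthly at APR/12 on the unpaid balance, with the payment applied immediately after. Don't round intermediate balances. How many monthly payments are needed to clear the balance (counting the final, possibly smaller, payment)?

102 months

Monthly rate r = 8.1%/12 = 0.675% = 0.00675.
Recurrence: B ← B·(1+r) − $100.00.
Month 1: interest $49.61; balance after payment $7,299.61.
Month 2: interest $49.27; balance after payment $7,248.88.
Closed form: n = −ln(1 − rB₀/P)/ln(1+r) = −ln(0.50388)/ln(1.00675) ≈ 101.887, so the balance reaches zero during payment 102.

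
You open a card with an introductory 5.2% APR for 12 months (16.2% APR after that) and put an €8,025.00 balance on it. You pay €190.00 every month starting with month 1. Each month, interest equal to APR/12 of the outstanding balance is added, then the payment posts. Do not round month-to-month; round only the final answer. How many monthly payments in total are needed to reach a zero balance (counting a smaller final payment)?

55 payments

Promo months 1–12 at r₀ = 5.2%/12 = 0.00433333; months 13+ at r₁ = 16.2%/12 = 0.0135.
After month 12: iterate B ← B·(1+r₀) − €190.00 for 12 months → €6,117.26.
Then at r₁ with €190.00/mo: n₂ = −ln(1 − r₁·B/P)/ln(1+r₁) ≈ 42.53 → 43 more payments.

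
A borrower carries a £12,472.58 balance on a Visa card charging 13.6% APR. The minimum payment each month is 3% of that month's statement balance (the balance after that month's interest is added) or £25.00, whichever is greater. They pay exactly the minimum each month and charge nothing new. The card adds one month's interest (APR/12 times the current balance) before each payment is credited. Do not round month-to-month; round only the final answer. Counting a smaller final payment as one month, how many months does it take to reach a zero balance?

Monthly rate r = 13.6%/12 = 1.13333% = 0.0113333.
While 3% of the post-interest balance exceeds £25.00, each month B ← (B·(1+r))·(1 − 0.03), i.e. B shrinks by the factor (1+r)·0.97 = 0.98099.
This holds for months 1–142. Entering month 143 the balance is £817.59; 3% of the post-interest balance is now below £25.00, so the flat £25.00 minimum applies from here.
From month 143 a fixed £25.00 at rate r clears £817.59 in 42 more payments. Total: 142 + 42 = 184 months.

184 months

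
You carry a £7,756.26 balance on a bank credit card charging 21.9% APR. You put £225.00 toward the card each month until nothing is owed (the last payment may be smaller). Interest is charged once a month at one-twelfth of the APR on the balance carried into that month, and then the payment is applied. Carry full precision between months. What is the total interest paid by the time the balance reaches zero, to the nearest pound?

£4,584

Monthly rate r = 21.9%/12 = 1.825% = 0.01825.
Payoff takes n = ⌈−ln(1 − rB₀/P)/ln(1+r)⌉ = ⌈54.844⌉ = 55 payments; the last is £190.10.
Total paid = 54·£225.00 + £190.10 = £12,340.10.
Total interest = total paid − principal = £12,340.10 − £7,756.26 = £4,583.84.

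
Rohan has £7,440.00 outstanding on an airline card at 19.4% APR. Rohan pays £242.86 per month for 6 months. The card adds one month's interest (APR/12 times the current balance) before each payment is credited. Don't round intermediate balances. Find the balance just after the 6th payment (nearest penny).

Monthly rate r = 19.4%/12 = 1.61667% = 0.0161667.
Each month: B ← B·(1+r) − £242.86.
Month 1: interest £120.28; balance after payment £7,317.42.
Month 2: interest £118.30; balance after payment £7,192.86.
Month 3: interest £116.28; balance after payment £7,066.28.
Month 4: interest £114.24; balance after payment £6,937.66.
Month 5: interest £112.16; balance after payment £6,806.96.
Month 6: interest £110.05; balance after payment £6,674.15.

£6,674.15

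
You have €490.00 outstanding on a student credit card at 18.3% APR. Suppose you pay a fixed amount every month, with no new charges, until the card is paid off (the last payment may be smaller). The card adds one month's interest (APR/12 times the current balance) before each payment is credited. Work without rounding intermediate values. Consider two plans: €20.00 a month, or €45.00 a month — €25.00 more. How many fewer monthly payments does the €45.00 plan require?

19 fewer payments

Monthly rate r = 18.3%/12 = 1.525% = 0.01525.
At €20.00/mo: n = ⌈−ln(1 − rB₀/P)/ln(1+r)⌉ = 31 payments (last €18.19); total interest = total paid − €490.00 = €128.19.
At €45.00/mo: 12 payments (last €44.91); total interest €49.91.
Payments saved = 31 − 12 = 19.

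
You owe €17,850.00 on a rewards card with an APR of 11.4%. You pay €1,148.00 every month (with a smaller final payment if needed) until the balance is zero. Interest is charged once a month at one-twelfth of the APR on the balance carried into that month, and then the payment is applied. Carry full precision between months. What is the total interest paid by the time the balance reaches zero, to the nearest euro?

Monthly rate r = 11.4%/12 = 0.95% = 0.0095.
Payoff takes n = ⌈−ln(1 − rB₀/P)/ln(1+r)⌉ = ⌈16.904⌉ = 17 payments; the last is €1,038.56.
Total paid = 16·€1,148.00 + €1,038.56 = €19,406.56.
Total interest = total paid − principal = €19,406.56 − €17,850.00 = €1,556.56.

€1,557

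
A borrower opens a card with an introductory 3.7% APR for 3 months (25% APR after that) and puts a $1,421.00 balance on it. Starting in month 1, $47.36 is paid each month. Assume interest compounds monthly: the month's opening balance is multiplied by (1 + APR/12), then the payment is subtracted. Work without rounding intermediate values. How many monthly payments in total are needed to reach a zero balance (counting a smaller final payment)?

44 months

Promo months 1–3 at r₀ = 3.7%/12 = 0.00308333; months 4+ at r₁ = 25%/12 = 0.0208333.
After month 3: iterate B ← B·(1+r₀) − $47.36 for 3 months → $1,291.67.
Then at r₁ with $47.36/mo: n₂ = −ln(1 − r₁·B/P)/ln(1+r₁) ≈ 40.73 → 41 more payments.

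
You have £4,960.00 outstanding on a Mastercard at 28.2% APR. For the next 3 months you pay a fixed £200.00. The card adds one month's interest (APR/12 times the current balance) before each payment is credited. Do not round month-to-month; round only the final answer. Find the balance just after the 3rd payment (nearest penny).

Monthly rate r = 28.2%/12 = 2.35% = 0.0235.
Each month: B ← B·(1+r) − £200.00.
Month 1: interest £116.56; balance after payment £4,876.56.
Month 2: interest £114.60; balance after payment £4,791.16.
Month 3: interest £112.59; balance after payment £4,703.75.

£4,703.75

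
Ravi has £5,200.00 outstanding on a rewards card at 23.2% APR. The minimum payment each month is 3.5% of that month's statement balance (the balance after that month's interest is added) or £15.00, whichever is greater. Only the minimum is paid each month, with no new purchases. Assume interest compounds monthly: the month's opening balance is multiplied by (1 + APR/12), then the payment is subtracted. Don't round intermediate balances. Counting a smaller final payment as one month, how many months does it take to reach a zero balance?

194 months

Monthly rate r = 23.2%/12 = 1.93333% = 0.0193333.
While 3.5% of the post-interest balance exceeds £15.00, each month B ← (B·(1+r))·(1 − 0.035), i.e. B shrinks by the factor (1+r)·0.965 = 0.98366.
This holds for months 1–153. Entering month 154 the balance is £417.89; 3.5% of the post-interest balance is now below £15.00, so the flat £15.00 minimum applies from here.
From month 154 a fixed £15.00 at rate r clears £417.89 in 41 more payments. Total: 153 + 41 = 194 months.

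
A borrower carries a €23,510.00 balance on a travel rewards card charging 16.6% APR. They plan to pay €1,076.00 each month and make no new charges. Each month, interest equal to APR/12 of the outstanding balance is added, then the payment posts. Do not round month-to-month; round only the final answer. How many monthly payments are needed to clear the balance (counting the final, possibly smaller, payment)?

Monthly rate r = 16.6%/12 = 1.38333% = 0.0138333.
Recurrence: B ← B·(1+r) − €1,076.00.
Month 1: interest €325.22; balance after payment €22,759.22.
Month 2: interest €314.84; balance after payment €21,998.06.
Closed form: n = −ln(1 − rB₀/P)/ln(1+r) = −ln(0.69775)/ln(1.01383) ≈ 26.196, so the balance reaches zero during payment 27.

27 payments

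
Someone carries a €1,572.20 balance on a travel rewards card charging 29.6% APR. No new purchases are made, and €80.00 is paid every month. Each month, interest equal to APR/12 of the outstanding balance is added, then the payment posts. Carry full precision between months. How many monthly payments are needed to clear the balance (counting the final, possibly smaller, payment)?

28 payments

Monthly rate r = 29.6%/12 = 2.46667% = 0.0246667.
Recurrence: B ← B·(1+r) − €80.00.
Month 1: interest €38.78; balance after payment €1,530.98.
Month 2: interest €37.76; balance after payment €1,488.75.
Closed form: n = −ln(1 − rB₀/P)/ln(1+r) = −ln(0.51524)/ln(1.02467) ≈ 27.214, so the balance reaches zero during payment 28.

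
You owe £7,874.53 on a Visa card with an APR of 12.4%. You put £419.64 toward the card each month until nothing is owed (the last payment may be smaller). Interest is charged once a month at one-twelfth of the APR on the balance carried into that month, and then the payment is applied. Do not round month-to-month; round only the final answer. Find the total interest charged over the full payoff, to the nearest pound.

£924

Monthly rate r = 12.4%/12 = 1.03333% = 0.0103333.
Payoff takes n = ⌈−ln(1 − rB₀/P)/ln(1+r)⌉ = ⌈20.968⌉ = 21 payments; the last is £406.10.
Total paid = 20·£419.64 + £406.10 = £8,798.90.
Total interest = total paid − principal = £8,798.90 − £7,874.53 = £924.37.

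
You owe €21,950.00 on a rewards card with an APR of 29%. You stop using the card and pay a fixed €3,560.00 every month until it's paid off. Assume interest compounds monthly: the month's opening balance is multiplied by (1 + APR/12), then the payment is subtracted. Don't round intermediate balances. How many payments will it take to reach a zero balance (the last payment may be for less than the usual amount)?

Monthly rate r = 29%/12 = 2.41667% = 0.0241667.
Recurrence: B ← B·(1+r) − €3,560.00.
Month 1: interest €530.46; balance after payment €18,920.46.
Month 2: interest €457.24; balance after payment €15,817.70.
Closed form: n = −ln(1 − rB₀/P)/ln(1+r) = −ln(0.85099)/ln(1.02417) ≈ 6.757, so the balance reaches zero during payment 7.

7 months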